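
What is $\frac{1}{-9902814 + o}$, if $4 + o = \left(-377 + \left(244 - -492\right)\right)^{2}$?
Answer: $- \frac{1}{9773937} \approx -1.0231 \cdot 10^{-7}$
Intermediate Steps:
$o = 128877$ ($o = -4 + \left(-377 + \left(244 - -492\right)\right)^{2} = -4 + \left(-377 + \left(244 + 492\right)\right)^{2} = -4 + \left(-377 + 736\right)^{2} = -4 + 359^{2} = -4 + 128881 = 128877$)
$\frac{1}{-9902814 + o} = \frac{1}{-9902814 + 128877} = \frac{1}{-9773937} = - \frac{1}{9773937}$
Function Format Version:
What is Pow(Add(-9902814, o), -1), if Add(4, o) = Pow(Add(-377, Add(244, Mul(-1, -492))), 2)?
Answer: Rational(-1, 9773937) ≈ -1.0231e-7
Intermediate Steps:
o = 128877 (o = Add(-4, Pow(Add(-377, Add(244, Mul(-1, -492))), 2)) = Add(-4, Pow(Add(-377, Add(244, 492)), 2)) = Add(-4, Pow(Add(-377, 736), 2)) = Add(-4, Pow(359, 2)) = Add(-4, 128881) = 128877)
Pow(Add(-9902814, o), -1) = Pow(Add(-9902814, 128877), -1) = Pow(-9773937, -1) = Rational(-1, 9773937)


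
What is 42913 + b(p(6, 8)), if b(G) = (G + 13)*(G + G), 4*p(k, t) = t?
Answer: 42973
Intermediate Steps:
p(k, t) = t/4
b(G) = 2*G*(13 + G) (b(G) = (13 + G)*(2*G) = 2*G*(13 + G))
42913 + b(p(6, 8)) = 42913 + 2*((1/4)*8)*(13 + (1/4)*8) = 42913 + 2*2*(13 + 2) = 42913 + 2*2*15 = 42913 + 60 = 42973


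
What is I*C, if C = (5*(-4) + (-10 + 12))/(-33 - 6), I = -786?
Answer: -4716/13 ≈ -362.77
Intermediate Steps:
C = 6/13 (C = (-20 + 2)/(-39) = -18*(-1/39) = 6/13 ≈ 0.46154)
I*C = -786*6/13 = -4716/13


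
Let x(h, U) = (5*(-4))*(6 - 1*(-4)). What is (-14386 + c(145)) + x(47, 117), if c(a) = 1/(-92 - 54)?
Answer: -2129557/146 ≈ -14586.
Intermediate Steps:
x(h, U) = -200 (x(h, U) = -20*(6 + 4) = -20*10 = -200)
c(a) = -1/146 (c(a) = 1/(-146) = -1/146)
(-14386 + c(145)) + x(47, 117) = (-14386 - 1/146) - 200 = -2100357/146 - 200 = -2129557/146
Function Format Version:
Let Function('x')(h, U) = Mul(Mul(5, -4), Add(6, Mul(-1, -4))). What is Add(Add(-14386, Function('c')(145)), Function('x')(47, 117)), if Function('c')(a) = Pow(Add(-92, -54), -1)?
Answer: Rational(-2129557, 146) ≈ -14586.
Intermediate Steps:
Function('x')(h, U) = -200 (Function('x')(h, U) = Mul(-20, Add(6, 4)) = Mul(-20, 10) = -200)
Function('c')(a) = Rational(-1, 146) (Function('c')(a) = Pow(-146, -1) = Rational(-1, 146))
Add(Add(-14386, Function('c')(145)), Function('x')(47, 117)) = Add(Add(-14386, Rational(-1, 146)), -200) = Add(Rational(-2100357, 146), -200) = Rational(-2129557, 146)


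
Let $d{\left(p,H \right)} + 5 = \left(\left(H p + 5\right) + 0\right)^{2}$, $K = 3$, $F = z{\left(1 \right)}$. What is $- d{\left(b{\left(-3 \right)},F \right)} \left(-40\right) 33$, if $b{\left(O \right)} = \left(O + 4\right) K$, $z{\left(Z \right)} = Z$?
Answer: $77880$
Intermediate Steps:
$F = 1$
$b{\left(O \right)} = 12 + 3 O$ ($b{\left(O \right)} = \left(O + 4\right) 3 = \left(4 + O\right) 3 = 12 + 3 O$)
$d{\left(p,H \right)} = -5 + \left(5 + H p\right)^{2}$ ($d{\left(p,H \right)} = -5 + \left(\left(H p + 5\right) + 0\right)^{2} = -5 + \left(\left(5 + H p\right) + 0\right)^{2} = -5 + \left(5 + H p\right)^{2}$)
$- d{\left(b{\left(-3 \right)},F \right)} \left(-40\right) 33 = - \left(-5 + \left(5 + 1 \left(12 + 3 \left(-3\right)\right)\right)^{2}\right) \left(-40\right) 33 = - \left(-5 + \left(5 + 1 \left(12 - 9\right)\right)^{2}\right) \left(-40\right) 33 = - \left(-5 + \left(5 + 1 \cdot 3\right)^{2}\right) \left(-40\right) 33 = - \left(-5 + \left(5 + 3\right)^{2}\right) \left(-40\right) 33 = - \left(-5 + 8^{2}\right) \left(-40\right) 33 = - \left(-5 + 64\right) \left(-40\right) 33 = - 59 \left(-40\right) 33 = - \left(-2360\right) 33 = \left(-1\right) \left(-77880\right) = 77880$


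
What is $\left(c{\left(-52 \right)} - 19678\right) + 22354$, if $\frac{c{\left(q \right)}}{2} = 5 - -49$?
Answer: $2784$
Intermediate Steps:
$c{\left(q \right)} = 108$ ($c{\left(q \right)} = 2 \left(5 - -49\right) = 2 \left(5 + 49\right) = 2 \cdot 54 = 108$)
$\left(c{\left(-52 \right)} - 19678\right) + 22354 = \left(108 - 19678\right) + 22354 = -19570 + 22354 = 2784$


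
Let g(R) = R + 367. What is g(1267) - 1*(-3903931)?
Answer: 3905565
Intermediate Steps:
g(R) = 367 + R
g(1267) - 1*(-3903931) = (367 + 1267) - 1*(-3903931) = 1634 + 3903931 = 3905565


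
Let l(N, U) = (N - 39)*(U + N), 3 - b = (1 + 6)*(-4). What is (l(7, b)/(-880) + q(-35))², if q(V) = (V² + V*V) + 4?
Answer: 18237422116/3025 ≈ 6.0289e+6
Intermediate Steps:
b = 31 (b = 3 - (1 + 6)*(-4) = 3 - 7*(-4) = 3 - 1*(-28) = 3 + 28 = 31)
l(N, U) = (-39 + N)*(N + U)
q(V) = 4 + 2*V² (q(V) = (V² + V²) + 4 = 2*V² + 4 = 4 + 2*V²)
(l(7, b)/(-880) + q(-35))² = ((7² - 39*7 - 39*31 + 7*31)/(-880) + (4 + 2*(-35)²))² = ((49 - 273 - 1209 + 217)*(-1/880) + (4 + 2*1225))² = (-1216*(-1/880) + (4 + 2450))² = (76/55 + 2454)² = (135046/55)² = 18237422116/3025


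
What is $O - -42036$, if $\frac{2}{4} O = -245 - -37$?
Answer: $41620$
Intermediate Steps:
$O = -416$ ($O = 2 \left(-245 - -37\right) = 2 \left(-245 + 37\right) = 2 \left(-208\right) = -416$)
$O - -42036 = -416 - -42036 = -416 + 42036 = 41620$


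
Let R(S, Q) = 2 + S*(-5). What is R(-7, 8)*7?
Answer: 259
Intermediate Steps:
R(S, Q) = 2 - 5*S
R(-7, 8)*7 = (2 - 5*(-7))*7 = (2 + 35)*7 = 37*7 = 259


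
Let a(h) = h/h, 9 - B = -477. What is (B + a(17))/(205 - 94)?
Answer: 487/111 ≈ 4.3874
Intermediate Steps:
B = 486 (B = 9 - 1*(-477) = 9 + 477 = 486)
a(h) = 1
(B + a(17))/(205 - 94) = (486 + 1)/(205 - 94) = 487/111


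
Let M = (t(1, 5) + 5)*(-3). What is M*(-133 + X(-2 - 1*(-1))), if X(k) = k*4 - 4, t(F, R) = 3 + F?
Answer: 3807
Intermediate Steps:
X(k) = -4 + 4*k (X(k) = 4*k - 4 = -4 + 4*k)
M = -27 (M = ((3 + 1) + 5)*(-3) = (4 + 5)*(-3) = 9*(-3) = -27)
M*(-133 + X(-2 - 1*(-1))) = -27*(-133 + (-4 + 4*(-2 - 1*(-1)))) = -27*(-133 + (-4 + 4*(-2 + 1))) = -27*(-133 + (-4 + 4*(-1))) = -27*(-133 + (-4 - 4)) = -27*(-133 - 8) = -27*(-141) = 3807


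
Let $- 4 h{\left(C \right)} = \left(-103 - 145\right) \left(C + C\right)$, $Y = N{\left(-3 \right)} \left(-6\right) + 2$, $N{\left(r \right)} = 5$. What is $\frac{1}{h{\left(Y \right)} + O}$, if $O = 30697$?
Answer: $\frac{1}{27225} \approx 3.6731 \cdot 10^{-5}$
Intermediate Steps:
$Y = -28$ ($Y = 5 \left(-6\right) + 2 = -30 + 2 = -28$)
$h{\left(C \right)} = 124 C$ ($h{\left(C \right)} = - \frac{\left(-103 - 145\right) \left(C + C\right)}{4} = - \frac{\left(-248\right) 2 C}{4} = - \frac{\left(-496\right) C}{4} = 124 C$)
$\frac{1}{h{\left(Y \right)} + O} = \frac{1}{124 \left(-28\right) + 30697} = \frac{1}{-3472 + 30697} = \frac{1}{27225}$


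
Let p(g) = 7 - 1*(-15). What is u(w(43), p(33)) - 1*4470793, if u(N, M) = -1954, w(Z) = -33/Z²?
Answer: -4472747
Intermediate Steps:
p(g) = 22 (p(g) = 7 + 15 = 22)
w(Z) = -33/Z²
u(w(43), p(33)) - 1*4470793 = -1954 - 1*4470793 = -1954 - 4470793 = -4472747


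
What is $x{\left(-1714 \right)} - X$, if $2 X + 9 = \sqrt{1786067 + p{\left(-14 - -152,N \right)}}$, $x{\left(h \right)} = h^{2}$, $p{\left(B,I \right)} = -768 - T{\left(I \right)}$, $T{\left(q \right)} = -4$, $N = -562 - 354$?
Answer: $\frac{5875601}{2} - \frac{3 \sqrt{198367}}{2} \approx 2.9371 \cdot 10^{6}$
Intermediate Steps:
$N = -916$
$p{\left(B,I \right)} = -764$ ($p{\left(B,I \right)} = -768 - -4 = -768 + 4 = -764$)
$X = - \frac{9}{2} + \frac{3 \sqrt{198367}}{2}$ ($X = - \frac{9}{2} + \frac{\sqrt{1786067 - 764}}{2} = - \frac{9}{2} + \frac{\sqrt{1785303}}{2} = - \frac{9}{2} + \frac{3 \sqrt{198367}}{2} \approx 663.58$)
$x{\left(-1714 \right)} - X = \left(-1714\right)^{2} - \left(- \frac{9}{2} + \frac{3 \sqrt{198367}}{2}\right) = 2937796 + \left(\frac{9}{2} - \frac{3 \sqrt{198367}}{2}\right) = \frac{5875601}{2} - \frac{3 \sqrt{198367}}{2}$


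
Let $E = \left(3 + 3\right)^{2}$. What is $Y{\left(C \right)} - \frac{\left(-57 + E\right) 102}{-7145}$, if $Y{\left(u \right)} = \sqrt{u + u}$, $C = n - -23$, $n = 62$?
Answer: $- \frac{2142}{7145} + \sqrt{170} \approx 12.739$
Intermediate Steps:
$E = 36$ ($E = 6^{2} = 36$)
$C = 85$ ($C = 62 - -23 = 62 + 23 = 85$)
$Y{\left(u \right)} = \sqrt{2} \sqrt{u}$ ($Y{\left(u \right)} = \sqrt{2 u} = \sqrt{2} \sqrt{u}$)
$Y{\left(C \right)} - \frac{\left(-57 + E\right) 102}{-7145} = \sqrt{2} \sqrt{85} - \frac{\left(-57 + 36\right) 102}{-7145} = \sqrt{170} - \left(-21\right) 102 \left(- \frac{1}{7145}\right) = \sqrt{170} - \left(-2142\right) \left(- \frac{1}{7145}\right) = \sqrt{170} - \frac{2142}{7145} = - \frac{2142}{7145} + \sqrt{170}$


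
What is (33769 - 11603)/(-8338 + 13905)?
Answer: 22166/5567 ≈ 3.9817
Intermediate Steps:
(33769 - 11603)/(-8338 + 13905) = 22166/5567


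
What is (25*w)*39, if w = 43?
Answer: 41925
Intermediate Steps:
(25*w)*39 = (25*43)*39 = 1075*39 = 41925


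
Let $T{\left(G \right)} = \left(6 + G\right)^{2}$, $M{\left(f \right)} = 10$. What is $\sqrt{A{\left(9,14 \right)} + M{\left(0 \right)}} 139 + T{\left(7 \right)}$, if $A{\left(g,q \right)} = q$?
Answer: $169 + 278 \sqrt{6} \approx 849.96$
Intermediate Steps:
$\sqrt{A{\left(9,14 \right)} + M{\left(0 \right)}} 139 + T{\left(7 \right)} = \sqrt{14 + 10} \cdot 139 + \left(6 + 7\right)^{2} = \sqrt{24} \cdot 139 + 13^{2} = 2 \sqrt{6} \cdot 139 + 169 = 278 \sqrt{6} + 169 = 169 + 278 \sqrt{6}$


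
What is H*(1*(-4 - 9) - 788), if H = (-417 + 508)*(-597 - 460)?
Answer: 77045787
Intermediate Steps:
H = -96187 (H = 91*(-1057) = -96187)
H*(1*(-4 - 9) - 788) = -96187*(1*(-4 - 9) - 788) = -96187*(1*(-13) - 788) = -96187*(-13 - 788) = -96187*(-801) = 77045787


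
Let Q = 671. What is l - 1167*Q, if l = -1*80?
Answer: -783137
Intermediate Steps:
l = -80
l - 1167*Q = -80 - 1167*671 = -80 - 783057 = -783137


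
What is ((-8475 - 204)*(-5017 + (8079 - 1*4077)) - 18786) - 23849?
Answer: 8766550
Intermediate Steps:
((-8475 - 204)*(-5017 + (8079 - 1*4077)) - 18786) - 23849 = (-8679*(-5017 + (8079 - 4077)) - 18786) - 23849 = (-8679*(-5017 + 4002) - 18786) - 23849 = (-8679*(-1015) - 18786) - 23849 = (8809185 - 18786) - 23849 = 8790399 - 23849 = 8766550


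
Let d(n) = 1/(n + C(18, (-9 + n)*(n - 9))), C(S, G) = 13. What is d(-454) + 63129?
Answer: 27839888/441 ≈ 63129.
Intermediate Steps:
d(n) = 1/(13 + n) (d(n) = 1/(n + 13) = 1/(13 + n))
d(-454) + 63129 = 1/(13 - 454) + 63129 = 1/(-441) + 63129 = -1/441 + 63129 = 27839888/441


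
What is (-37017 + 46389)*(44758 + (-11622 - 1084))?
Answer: 300391344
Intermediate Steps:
(-37017 + 46389)*(44758 + (-11622 - 1084)) = 9372*(44758 - 12706) = 9372*32052 = 300391344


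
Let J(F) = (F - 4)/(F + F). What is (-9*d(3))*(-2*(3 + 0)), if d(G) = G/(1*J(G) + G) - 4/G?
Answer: -252/17 ≈ -14.824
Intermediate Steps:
J(F) = (-4 + F)/(2*F) (J(F) = (-4 + F)/((2*F)) = (-4 + F)*(1/(2*F)) = (-4 + F)/(2*F))
d(G) = -4/G + G/(G + (-4 + G)/(2*G)) (d(G) = G/(1*((-4 + G)/(2*G)) + G) - 4/G = G/((-4 + G)/(2*G) + G) - 4/G = G/(G + (-4 + G)/(2*G)) - 4/G = -4/G + G/(G + (-4 + G)/(2*G)))
(-9*d(3))*(-2*(3 + 0)) = (-18*(8 - 2*3 - 1*3**2*(4 - 1*3))/(3*(-4 + 3 + 2*3**2)))*(-2*(3 + 0)) = (-18*(8 - 6 - 1*9*(4 - 3))/(3*(-4 + 3 + 2*9)))*(-2*3) = -18*(8 - 6 - 1*9*1)/(3*(-4 + 3 + 18))*(-6) = -18*(8 - 6 - 9)/(3*17)*(-6) = -18*(-7)/(3*17)*(-6) = -9*(-14/51)*(-6) = (42/17)*(-6) = -252/17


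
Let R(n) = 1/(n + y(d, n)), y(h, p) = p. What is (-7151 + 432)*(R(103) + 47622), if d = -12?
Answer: -65914283627/206 ≈ -3.1997e+8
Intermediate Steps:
R(n) = 1/(2*n) (R(n) = 1/(n + n) = 1/(2*n))
(-7151 + 432)*(R(103) + 47622) = (-7151 + 432)*((½)/103 + 47622) = -6719*((½)*(1/103) + 47622) = -6719*(1/206 + 47622) = -6719*9810133/206 = -65914283627/206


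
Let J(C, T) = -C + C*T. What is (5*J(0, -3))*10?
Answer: 0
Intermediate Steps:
(5*J(0, -3))*10 = (5*(0*(-1 - 3)))*10 = (5*(0*(-4)))*10 = (5*0)*10 = 0*10 = 0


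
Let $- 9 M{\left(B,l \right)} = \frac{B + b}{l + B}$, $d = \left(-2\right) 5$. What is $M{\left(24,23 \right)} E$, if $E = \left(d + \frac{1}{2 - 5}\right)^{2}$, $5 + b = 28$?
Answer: $- \frac{961}{81} \approx -11.864$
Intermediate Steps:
$b = 23$ ($b = -5 + 28 = 23$)
$d = -10$
$M{\left(B,l \right)} = - \frac{23 + B}{9 \left(B + l\right)}$ ($M{\left(B,l \right)} = - \frac{\left(B + 23\right) \frac{1}{l + B}}{9} = - \frac{\left(23 + B\right) \frac{1}{B + l}}{9} = - \frac{\frac{1}{B + l} \left(23 + B\right)}{9} = - \frac{23 + B}{9 \left(B + l\right)}$)
$E = \frac{961}{9}$ ($E = \left(-10 + \frac{1}{2 - 5}\right)^{2} = \left(-10 + \frac{1}{-3}\right)^{2} = \left(-10 - \frac{1}{3}\right)^{2} = \left(- \frac{31}{3}\right)^{2} = \frac{961}{9} \approx 106.78$)
$M{\left(24,23 \right)} E = \frac{-23 - 24}{9 \left(24 + 23\right)} \frac{961}{9} = \frac{-23 - 24}{9 \cdot 47} \cdot \frac{961}{9} = \frac{1}{9} \cdot \frac{1}{47} \left(-47\right) \frac{961}{9} = \left(- \frac{1}{9}\right) \frac{961}{9} = - \frac{961}{81}$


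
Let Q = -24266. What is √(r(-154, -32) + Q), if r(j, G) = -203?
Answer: I*√24469 ≈ 156.43*I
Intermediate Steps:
√(r(-154, -32) + Q) = √(-203 - 24266) = √(-24469) = I*√24469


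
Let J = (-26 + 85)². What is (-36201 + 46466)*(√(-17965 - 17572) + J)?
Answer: 35732465 + 10265*I*√35537 ≈ 3.5732e+7 + 1.9351e+6*I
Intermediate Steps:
J = 3481 (J = 59² = 3481)
(-36201 + 46466)*(√(-17965 - 17572) + J) = (-36201 + 46466)*(√(-17965 - 17572) + 3481) = 10265*(√(-35537) + 3481) = 10265*(I*√35537 + 3481) = 10265*(3481 + I*√35537) = 35732465 + 10265*I*√35537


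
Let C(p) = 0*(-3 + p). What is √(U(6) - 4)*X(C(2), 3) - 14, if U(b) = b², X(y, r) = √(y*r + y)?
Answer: -14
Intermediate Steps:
C(p) = 0
X(y, r) = √(y + r*y) (X(y, r) = √(r*y + y) = √(y + r*y))
√(U(6) - 4)*X(C(2), 3) - 14 = √(6² - 4)*√(0*(1 + 3)) - 14 = √(36 - 4)*√(0*4) - 14 = √32*√0 - 14 = (4*√2)*0 - 14 = 0 - 14 = -14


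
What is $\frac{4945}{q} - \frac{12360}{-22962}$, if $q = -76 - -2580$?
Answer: $\frac{24082755}{9582808} \approx 2.5131$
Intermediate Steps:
$q = 2504$ ($q = -76 + 2580 = 2504$)
$\frac{4945}{q} - \frac{12360}{-22962} = \frac{4945}{2504} - \frac{12360}{-22962} = 4945 \cdot \frac{1}{2504} - - \frac{2060}{3827} = \frac{4945}{2504} + \frac{2060}{3827} = \frac{24082755}{9582808}$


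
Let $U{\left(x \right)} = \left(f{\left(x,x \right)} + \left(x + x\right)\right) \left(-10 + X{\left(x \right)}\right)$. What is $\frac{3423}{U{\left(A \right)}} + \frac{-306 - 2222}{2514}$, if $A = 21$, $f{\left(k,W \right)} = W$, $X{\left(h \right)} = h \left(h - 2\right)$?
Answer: $- \frac{141133}{162991} \approx -0.86589$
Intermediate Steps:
$X{\left(h \right)} = h \left(-2 + h\right)$
$U{\left(x \right)} = 3 x \left(-10 + x \left(-2 + x\right)\right)$ ($U{\left(x \right)} = \left(x + \left(x + x\right)\right) \left(-10 + x \left(-2 + x\right)\right) = \left(x + 2 x\right) \left(-10 + x \left(-2 + x\right)\right) = 3 x \left(-10 + x \left(-2 + x\right)\right)$)
$\frac{3423}{U{\left(A \right)}} + \frac{-306 - 2222}{2514} = \frac{3423}{3 \cdot 21 \left(-10 + 21 \left(-2 + 21\right)\right)} + \frac{-306 - 2222}{2514} = \frac{3423}{3 \cdot 21 \left(-10 + 21 \cdot 19\right)} - \frac{1264}{1257} = \frac{3423}{3 \cdot 21 \left(-10 + 399\right)} - \frac{1264}{1257} = \frac{3423}{3 \cdot 21 \cdot 389} - \frac{1264}{1257} = \frac{3423}{24507} - \frac{1264}{1257} = 3423 \cdot \frac{1}{24507} - \frac{1264}{1257} = \frac{163}{1167} - \frac{1264}{1257} = - \frac{141133}{162991}$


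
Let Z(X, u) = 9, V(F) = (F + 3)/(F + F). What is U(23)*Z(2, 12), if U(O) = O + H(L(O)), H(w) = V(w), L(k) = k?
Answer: 4878/23 ≈ 212.09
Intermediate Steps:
V(F) = (3 + F)/(2*F) (V(F) = (3 + F)/((2*F)) = (3 + F)*(1/(2*F)) = (3 + F)/(2*F))
H(w) = (3 + w)/(2*w)
U(O) = O + (3 + O)/(2*O)
U(23)*Z(2, 12) = (½ + 23 + (3/2)/23)*9 = (½ + 23 + (3/2)*(1/23))*9 = (½ + 23 + 3/46)*9 = (542/23)*9 = 4878/23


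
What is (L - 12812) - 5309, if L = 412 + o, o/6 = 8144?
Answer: 31155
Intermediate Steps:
o = 48864 (o = 6*8144 = 48864)
L = 49276 (L = 412 + 48864 = 49276)
(L - 12812) - 5309 = (49276 - 12812) - 5309 = 36464 - 5309 = 31155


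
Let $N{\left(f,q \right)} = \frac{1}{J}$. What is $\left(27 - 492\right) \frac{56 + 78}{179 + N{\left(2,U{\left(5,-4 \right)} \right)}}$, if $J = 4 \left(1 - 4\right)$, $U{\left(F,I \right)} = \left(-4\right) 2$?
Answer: $- \frac{747720}{2147} \approx -348.26$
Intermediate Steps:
$U{\left(F,I \right)} = -8$
$J = -12$ ($J = 4 \left(-3\right) = -12$)
$N{\left(f,q \right)} = - \frac{1}{12}$ ($N{\left(f,q \right)} = \frac{1}{-12} = - \frac{1}{12}$)
$\left(27 - 492\right) \frac{56 + 78}{179 + N{\left(2,U{\left(5,-4 \right)} \right)}} = \left(27 - 492\right) \frac{56 + 78}{179 - \frac{1}{12}} = - 465 \frac{134}{\frac{2147}{12}} = - 465 \cdot 134 \cdot \frac{12}{2147} = \left(-465\right) \frac{1608}{2147} = - \frac{747720}{2147}$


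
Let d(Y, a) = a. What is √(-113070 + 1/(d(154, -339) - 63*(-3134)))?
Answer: I*√4392723436102527/197103 ≈ 336.26*I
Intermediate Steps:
√(-113070 + 1/(d(154, -339) - 63*(-3134))) = √(-113070 + 1/(-339 - 63*(-3134))) = √(-113070 + 1/(-339 + 197442)) = √(-113070 + 1/197103) = √(-22286436209/197103) = I*√4392723436102527/197103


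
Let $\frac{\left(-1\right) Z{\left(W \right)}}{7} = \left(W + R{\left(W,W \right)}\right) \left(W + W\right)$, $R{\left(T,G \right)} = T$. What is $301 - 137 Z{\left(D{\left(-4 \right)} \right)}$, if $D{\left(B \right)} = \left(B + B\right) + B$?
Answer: $552685$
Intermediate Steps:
$D{\left(B \right)} = 3 B$ ($D{\left(B \right)} = 2 B + B = 3 B$)
$Z{\left(W \right)} = - 28 W^{2}$ ($Z{\left(W \right)} = - 7 \left(W + W\right) \left(W + W\right) = - 7 \cdot 2 W 2 W = - 7 \cdot 4 W^{2} = - 28 W^{2}$)
$301 - 137 Z{\left(D{\left(-4 \right)} \right)} = 301 - 137 \left(- 28 \left(3 \left(-4\right)\right)^{2}\right) = 301 - 137 \left(- 28 \left(-12\right)^{2}\right) = 301 - 137 \left(\left(-28\right) 144\right) = 301 - -552384 = 301 + 552384 = 552685$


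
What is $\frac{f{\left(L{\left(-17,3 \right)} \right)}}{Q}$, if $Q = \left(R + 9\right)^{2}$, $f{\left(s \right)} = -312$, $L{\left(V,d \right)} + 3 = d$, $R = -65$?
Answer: $- \frac{39}{392} \approx -0.09949$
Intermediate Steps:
$L{\left(V,d \right)} = -3 + d$
$Q = 3136$ ($Q = \left(-65 + 9\right)^{2} = \left(-56\right)^{2} = 3136$)
$\frac{f{\left(L{\left(-17,3 \right)} \right)}}{Q} = - \frac{312}{3136} = \left(-312\right) \frac{1}{3136} = - \frac{39}{392}$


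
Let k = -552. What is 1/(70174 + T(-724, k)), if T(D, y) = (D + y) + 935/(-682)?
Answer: 62/4271591 ≈ 1.4515e-5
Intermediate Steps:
T(D, y) = -85/62 + D + y (T(D, y) = (D + y) + 935*(-1/682) = (D + y) - 85/62 = -85/62 + D + y)
1/(70174 + T(-724, k)) = 1/(70174 + (-85/62 - 724 - 552)) = 1/(70174 - 79197/62) = 1/(4271591/62) = 62/4271591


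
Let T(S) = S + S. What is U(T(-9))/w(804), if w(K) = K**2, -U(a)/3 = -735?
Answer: 245/71824 ≈ 0.0034111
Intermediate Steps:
T(S) = 2*S
U(a) = 2205 (U(a) = -3*(-735) = 2205)
U(T(-9))/w(804) = 2205/(804**2) = 2205/646416 = 2205*(1/646416) = 245/71824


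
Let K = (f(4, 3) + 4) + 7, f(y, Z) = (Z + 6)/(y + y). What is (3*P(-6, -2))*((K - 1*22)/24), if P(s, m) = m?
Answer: 79/32 ≈ 2.4688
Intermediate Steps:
f(y, Z) = (6 + Z)/(2*y) (f(y, Z) = (6 + Z)/((2*y)) = (6 + Z)*(1/(2*y)) = (6 + Z)/(2*y))
K = 97/8 (K = ((½)*(6 + 3)/4 + 4) + 7 = ((½)*(¼)*9 + 4) + 7 = (9/8 + 4) + 7 = 41/8 + 7 = 97/8 ≈ 12.125)
(3*P(-6, -2))*((K - 1*22)/24) = (3*(-2))*((97/8 - 1*22)/24) = -6*(97/8 - 22)/24 = -(-237)/(4*24) = -6*(-79/192) = 79/32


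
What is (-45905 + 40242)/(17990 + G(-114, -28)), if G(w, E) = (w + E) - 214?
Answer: -5663/17634 ≈ -0.32114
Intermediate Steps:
G(w, E) = -214 + E + w (G(w, E) = (E + w) - 214 = -214 + E + w)
(-45905 + 40242)/(17990 + G(-114, -28)) = (-45905 + 40242)/(17990 + (-214 - 28 - 114)) = -5663/(17990 - 356) = -5663/17634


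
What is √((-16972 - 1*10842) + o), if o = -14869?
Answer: I*√42683 ≈ 206.6*I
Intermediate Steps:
√((-16972 - 1*10842) + o) = √((-16972 - 1*10842) - 14869) = √((-16972 - 10842) - 14869) = √(-27814 - 14869) = √(-42683) = I*√42683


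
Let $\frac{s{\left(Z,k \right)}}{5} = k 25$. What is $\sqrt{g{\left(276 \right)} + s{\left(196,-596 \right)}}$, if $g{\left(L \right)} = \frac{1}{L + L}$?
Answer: $\frac{i \sqrt{5675111862}}{276} \approx 272.95 i$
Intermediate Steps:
$g{\left(L \right)} = \frac{1}{2 L}$
$s{\left(Z,k \right)} = 125 k$ ($s{\left(Z,k \right)} = 5 k 25 = 5 \cdot 25 k = 125 k$)
$\sqrt{g{\left(276 \right)} + s{\left(196,-596 \right)}} = \sqrt{\frac{1}{2 \cdot 276} + 125 \left(-596\right)} = \sqrt{\frac{1}{2} \cdot \frac{1}{276} - 74500} = \sqrt{\frac{1}{552} - 74500} = \sqrt{- \frac{41123999}{552}} = \frac{i \sqrt{5675111862}}{276}$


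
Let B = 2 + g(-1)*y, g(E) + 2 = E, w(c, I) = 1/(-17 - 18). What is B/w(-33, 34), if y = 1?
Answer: 35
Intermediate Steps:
w(c, I) = -1/35 (w(c, I) = 1/(-35) = -1/35)
g(E) = -2 + E
B = -1 (B = 2 + (-2 - 1)*1 = 2 - 3*1 = 2 - 3 = -1)
B/w(-33, 34) = -1/(-1/35) = -1*(-35) = 35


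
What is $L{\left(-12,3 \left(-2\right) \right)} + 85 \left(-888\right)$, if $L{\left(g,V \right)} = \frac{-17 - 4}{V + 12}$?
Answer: $- \frac{150967}{2} \approx -75484.0$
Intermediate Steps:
$L{\left(g,V \right)} = - \frac{21}{12 + V}$
$L{\left(-12,3 \left(-2\right) \right)} + 85 \left(-888\right) = - \frac{21}{12 + 3 \left(-2\right)} + 85 \left(-888\right) = - \frac{21}{12 - 6} - 75480 = - \frac{21}{6} - 75480 = \left(-21\right) \frac{1}{6} - 75480 = - \frac{7}{2} - 75480 = - \frac{150967}{2}$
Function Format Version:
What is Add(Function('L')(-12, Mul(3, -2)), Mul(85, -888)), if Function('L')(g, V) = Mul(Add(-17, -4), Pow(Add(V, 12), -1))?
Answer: Rational(-150967, 2) ≈ -75484.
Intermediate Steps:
Function('L')(g, V) = Mul(-21, Pow(Add(12, V), -1))
Add(Function('L')(-12, Mul(3, -2)), Mul(85, -888)) = Add(Mul(-21, Pow(Add(12, Mul(3, -2)), -1)), Mul(85, -888)) = Add(Mul(-21, Pow(Add(12, -6), -1)), -75480) = Add(Mul(-21, Pow(6, -1)), -75480) = Add(Mul(-21, Rational(1, 6)), -75480) = Add(Rational(-7, 2), -75480) = Rational(-150967, 2)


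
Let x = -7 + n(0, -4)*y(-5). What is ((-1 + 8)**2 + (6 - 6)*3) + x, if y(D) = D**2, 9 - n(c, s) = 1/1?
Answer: 242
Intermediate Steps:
n(c, s) = 8 (n(c, s) = 9 - 1/1 = 9 - 1*1 = 9 - 1 = 8)
x = 193 (x = -7 + 8*(-5)**2 = -7 + 8*25 = -7 + 200 = 193)
((-1 + 8)**2 + (6 - 6)*3) + x = ((-1 + 8)**2 + (6 - 6)*3) + 193 = (7**2 + 0*3) + 193 = (49 + 0) + 193 = 49 + 193 = 242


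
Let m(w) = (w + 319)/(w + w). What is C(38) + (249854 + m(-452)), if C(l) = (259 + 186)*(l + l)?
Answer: 256441429/904 ≈ 2.8367e+5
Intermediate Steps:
m(w) = (319 + w)/(2*w) (m(w) = (319 + w)/((2*w)) = (319 + w)*(1/(2*w)) = (319 + w)/(2*w))
C(l) = 890*l (C(l) = 445*(2*l) = 890*l)
C(38) + (249854 + m(-452)) = 890*38 + (249854 + (1/2)*(319 - 452)/(-452)) = 33820 + (249854 + (1/2)*(-1/452)*(-133)) = 33820 + (249854 + 133/904) = 33820 + 225868149/904 = 256441429/904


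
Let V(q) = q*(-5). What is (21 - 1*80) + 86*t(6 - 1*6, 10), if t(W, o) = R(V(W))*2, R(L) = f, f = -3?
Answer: -575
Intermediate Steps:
V(q) = -5*q
R(L) = -3
t(W, o) = -6 (t(W, o) = -3*2 = -6)
(21 - 1*80) + 86*t(6 - 1*6, 10) = (21 - 1*80) + 86*(-6) = (21 - 80) - 516 = -59 - 516 = -575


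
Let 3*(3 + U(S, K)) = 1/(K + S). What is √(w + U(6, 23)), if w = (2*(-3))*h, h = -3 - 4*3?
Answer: √658590/87 ≈ 9.3280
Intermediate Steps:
h = -15 (h = -3 - 12 = -15)
w = 90 (w = (2*(-3))*(-15) = -6*(-15) = 90)
U(S, K) = -3 + 1/(3*(K + S))
√(w + U(6, 23)) = √(90 + (⅓ - 3*23 - 3*6)/(23 + 6)) = √(90 + (⅓ - 69 - 18)/29) = √(90 + (1/29)*(-260/3)) = √(90 - 260/87) = √(7570/87) = √658590/87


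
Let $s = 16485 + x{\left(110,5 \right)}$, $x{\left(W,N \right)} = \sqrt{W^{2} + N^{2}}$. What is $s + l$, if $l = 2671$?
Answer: $19156 + 5 \sqrt{485} \approx 19266.0$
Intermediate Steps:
$x{\left(W,N \right)} = \sqrt{N^{2} + W^{2}}$
$s = 16485 + 5 \sqrt{485}$ ($s = 16485 + \sqrt{5^{2} + 110^{2}} = 16485 + \sqrt{25 + 12100} = 16485 + \sqrt{12125} = 16485 + 5 \sqrt{485} \approx 16595.0$)
$s + l = \left(16485 + 5 \sqrt{485}\right) + 2671 = 19156 + 5 \sqrt{485}$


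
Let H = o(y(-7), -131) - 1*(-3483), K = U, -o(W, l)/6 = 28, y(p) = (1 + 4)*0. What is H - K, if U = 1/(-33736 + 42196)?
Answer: 28044899/8460 ≈ 3315.0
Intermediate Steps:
y(p) = 0 (y(p) = 5*0 = 0)
o(W, l) = -168 (o(W, l) = -6*28 = -168)
U = 1/8460 ≈ 0.00011820
K = 1/8460 ≈ 0.00011820
H = 3315 (H = -168 - 1*(-3483) = -168 + 3483 = 3315)
H - K = 3315 - 1*1/8460 = 3315 - 1/8460 = 28044899/8460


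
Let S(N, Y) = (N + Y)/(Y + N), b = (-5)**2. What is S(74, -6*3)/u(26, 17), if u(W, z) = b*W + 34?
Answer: 1/684 ≈ 0.0014620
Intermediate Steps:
b = 25
u(W, z) = 34 + 25*W (u(W, z) = 25*W + 34 = 34 + 25*W)
S(N, Y) = 1 (S(N, Y) = (N + Y)/(N + Y) = 1)
S(74, -6*3)/u(26, 17) = 1/(34 + 25*26) = 1/(34 + 650) = 1/684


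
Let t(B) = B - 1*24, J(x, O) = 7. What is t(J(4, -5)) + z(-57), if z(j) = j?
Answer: -74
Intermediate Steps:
t(B) = -24 + B (t(B) = B - 24 = -24 + B)
t(J(4, -5)) + z(-57) = (-24 + 7) - 57 = -17 - 57 = -74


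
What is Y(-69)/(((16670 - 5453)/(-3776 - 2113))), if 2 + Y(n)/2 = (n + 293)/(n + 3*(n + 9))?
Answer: 2834572/931011 ≈ 3.0446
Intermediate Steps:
Y(n) = -4 + 2*(293 + n)/(27 + 4*n) (Y(n) = -4 + 2*((n + 293)/(n + 3*(n + 9))) = -4 + 2*((293 + n)/(n + 3*(9 + n))) = -4 + 2*((293 + n)/(n + (27 + 3*n))) = -4 + 2*((293 + n)/(27 + 4*n)) = -4 + 2*(293 + n)/(27 + 4*n))
Y(-69)/(((16670 - 5453)/(-3776 - 2113))) = (2*(239 - 7*(-69))/(27 + 4*(-69)))/(((16670 - 5453)/(-3776 - 2113))) = (2*(239 + 483)/(27 - 276))/((11217/(-5889))) = (2*722/(-249))/((11217*(-1/5889))) = (2*(-1/249)*722)/(-3739/1963) = -1444/249*(-1963/3739) = 2834572/931011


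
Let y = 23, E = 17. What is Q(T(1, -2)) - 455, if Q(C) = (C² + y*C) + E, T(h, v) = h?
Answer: -414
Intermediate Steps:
Q(C) = 17 + C² + 23*C (Q(C) = (C² + 23*C) + 17 = 17 + C² + 23*C)
Q(T(1, -2)) - 455 = (17 + 1² + 23*1) - 455 = (17 + 1 + 23) - 455 = 41 - 455 = -414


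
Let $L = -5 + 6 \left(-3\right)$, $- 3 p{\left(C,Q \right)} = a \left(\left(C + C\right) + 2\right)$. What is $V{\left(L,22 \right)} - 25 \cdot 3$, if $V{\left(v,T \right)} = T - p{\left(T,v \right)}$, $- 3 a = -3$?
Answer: $- \frac{113}{3} \approx -37.667$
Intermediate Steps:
$a = 1$ ($a = \left(- \frac{1}{3}\right) \left(-3\right) = 1$)
$p{\left(C,Q \right)} = - \frac{2}{3} - \frac{2 C}{3}$ ($p{\left(C,Q \right)} = - \frac{1 \left(\left(C + C\right) + 2\right)}{3} = - \frac{1 \left(2 C + 2\right)}{3} = - \frac{1 \left(2 + 2 C\right)}{3} = - \frac{2 + 2 C}{3} = - \frac{2}{3} - \frac{2 C}{3}$)
$L = -23$ ($L = -5 - 18 = -23$)
$V{\left(v,T \right)} = \frac{2}{3} + \frac{5 T}{3}$ ($V{\left(v,T \right)} = T - \left(- \frac{2}{3} - \frac{2 T}{3}\right) = T + \left(\frac{2}{3} + \frac{2 T}{3}\right) = \frac{2}{3} + \frac{5 T}{3}$)
$V{\left(L,22 \right)} - 25 \cdot 3 = \left(\frac{2}{3} + \frac{5}{3} \cdot 22\right) - 25 \cdot 3 = \left(\frac{2}{3} + \frac{110}{3}\right) - 75 = \frac{112}{3} - 75 = - \frac{113}{3}$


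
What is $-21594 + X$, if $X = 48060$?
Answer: $26466$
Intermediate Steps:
$-21594 + X = -21594 + 48060 = 26466$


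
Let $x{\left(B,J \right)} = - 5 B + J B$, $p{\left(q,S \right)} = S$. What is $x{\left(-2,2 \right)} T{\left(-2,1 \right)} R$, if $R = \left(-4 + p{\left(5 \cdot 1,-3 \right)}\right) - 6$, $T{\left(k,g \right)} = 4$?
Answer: $-312$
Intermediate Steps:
$x{\left(B,J \right)} = - 5 B + B J$
$R = -13$ ($R = \left(-4 - 3\right) - 6 = -7 - 6 = -13$)
$x{\left(-2,2 \right)} T{\left(-2,1 \right)} R = - 2 \left(-5 + 2\right) 4 \left(-13\right) = \left(-2\right) \left(-3\right) 4 \left(-13\right) = 6 \cdot 4 \left(-13\right) = 24 \left(-13\right) = -312$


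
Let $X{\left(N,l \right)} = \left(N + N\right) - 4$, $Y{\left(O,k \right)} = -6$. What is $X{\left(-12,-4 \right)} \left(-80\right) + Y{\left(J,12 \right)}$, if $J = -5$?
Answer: $2234$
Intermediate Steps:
$X{\left(N,l \right)} = -4 + 2 N$ ($X{\left(N,l \right)} = 2 N - 4 = -4 + 2 N$)
$X{\left(-12,-4 \right)} \left(-80\right) + Y{\left(J,12 \right)} = \left(-4 + 2 \left(-12\right)\right) \left(-80\right) - 6 = \left(-4 - 24\right) \left(-80\right) - 6 = \left(-28\right) \left(-80\right) - 6 = 2240 - 6 = 2234$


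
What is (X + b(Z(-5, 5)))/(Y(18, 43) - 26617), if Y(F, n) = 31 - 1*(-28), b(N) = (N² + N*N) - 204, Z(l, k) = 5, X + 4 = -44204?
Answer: 22181/13279 ≈ 1.6704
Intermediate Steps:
X = -44208 (X = -4 - 44204 = -44208)
b(N) = -204 + 2*N² (b(N) = (N² + N²) - 204 = 2*N² - 204 = -204 + 2*N²)
Y(F, n) = 59 (Y(F, n) = 31 + 28 = 59)
(X + b(Z(-5, 5)))/(Y(18, 43) - 26617) = (-44208 + (-204 + 2*5²))/(59 - 26617) = (-44208 + (-204 + 2*25))/(-26558) = (-44208 + (-204 + 50))*(-1/26558) = (-44208 - 154)*(-1/26558) = -44362*(-1/26558) = 22181/13279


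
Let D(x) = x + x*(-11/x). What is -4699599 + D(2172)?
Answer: -4697438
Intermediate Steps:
D(x) = -11 + x (D(x) = x - 11 = -11 + x)
-4699599 + D(2172) = -4699599 + (-11 + 2172) = -4699599 + 2161 = -4697438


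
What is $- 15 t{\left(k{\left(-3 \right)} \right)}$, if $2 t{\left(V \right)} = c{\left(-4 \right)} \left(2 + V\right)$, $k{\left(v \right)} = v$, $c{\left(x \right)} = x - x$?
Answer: $0$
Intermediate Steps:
$c{\left(x \right)} = 0$
$t{\left(V \right)} = 0$ ($t{\left(V \right)} = \frac{0 \left(2 + V\right)}{2} = \frac{1}{2} \cdot 0 = 0$)
$- 15 t{\left(k{\left(-3 \right)} \right)} = \left(-15\right) 0 = 0$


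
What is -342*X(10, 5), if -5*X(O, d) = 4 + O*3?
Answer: 11628/5 ≈ 2325.6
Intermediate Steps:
X(O, d) = -4/5 - 3*O/5 (X(O, d) = -(4 + O*3)/5 = -(4 + 3*O)/5 = -4/5 - 3*O/5)
-342*X(10, 5) = -342*(-4/5 - 3/5*10) = -342*(-4/5 - 6) = -342*(-34/5) = 11628/5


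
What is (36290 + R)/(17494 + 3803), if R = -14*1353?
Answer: 17348/21297 ≈ 0.81458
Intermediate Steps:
R = -18942
(36290 + R)/(17494 + 3803) = (36290 - 18942)/(17494 + 3803) = 17348/21297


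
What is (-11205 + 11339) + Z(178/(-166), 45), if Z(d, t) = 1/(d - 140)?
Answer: 1568923/11709 ≈ 133.99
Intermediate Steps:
Z(d, t) = 1/(-140 + d)
(-11205 + 11339) + Z(178/(-166), 45) = (-11205 + 11339) + 1/(-140 + 178/(-166)) = 134 + 1/(-140 + 178*(-1/166)) = 134 + 1/(-140 - 89/83) = 134 + 1/(-11709/83) = 134 - 83/11709 = 1568923/11709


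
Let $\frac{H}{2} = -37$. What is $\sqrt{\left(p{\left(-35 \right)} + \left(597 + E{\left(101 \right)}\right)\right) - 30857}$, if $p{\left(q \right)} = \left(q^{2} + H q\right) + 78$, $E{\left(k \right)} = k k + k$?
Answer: $3 i \sqrt{1785} \approx 126.75 i$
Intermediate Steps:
$H = -74$ ($H = 2 \left(-37\right) = -74$)
$E{\left(k \right)} = k + k^{2}$ ($E{\left(k \right)} = k^{2} + k = k + k^{2}$)
$p{\left(q \right)} = 78 + q^{2} - 74 q$ ($p{\left(q \right)} = \left(q^{2} - 74 q\right) + 78 = 78 + q^{2} - 74 q$)
$\sqrt{\left(p{\left(-35 \right)} + \left(597 + E{\left(101 \right)}\right)\right) - 30857} = \sqrt{\left(\left(78 + \left(-35\right)^{2} - -2590\right) + \left(597 + 101 \left(1 + 101\right)\right)\right) - 30857} = \sqrt{\left(\left(78 + 1225 + 2590\right) + \left(597 + 101 \cdot 102\right)\right) - 30857} = \sqrt{\left(3893 + \left(597 + 10302\right)\right) - 30857} = \sqrt{\left(3893 + 10899\right) - 30857} = \sqrt{14792 - 30857} = \sqrt{-16065} = 3 i \sqrt{1785}$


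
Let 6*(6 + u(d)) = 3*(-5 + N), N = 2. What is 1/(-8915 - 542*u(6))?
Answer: -1/4850 ≈ -0.00020619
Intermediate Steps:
u(d) = -15/2 (u(d) = -6 + (3*(-5 + 2))/6 = -6 + (3*(-3))/6 = -6 + (1/6)*(-9) = -6 - 3/2 = -15/2)
1/(-8915 - 542*u(6)) = 1/(-8915 - 542*(-15/2)) = 1/(-8915 + 4065) = 1/(-4850) = -1/4850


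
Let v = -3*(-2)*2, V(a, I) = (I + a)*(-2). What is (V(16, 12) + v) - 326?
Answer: -370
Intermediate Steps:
V(a, I) = -2*I - 2*a
v = 12 (v = 6*2 = 12)
(V(16, 12) + v) - 326 = ((-2*12 - 2*16) + 12) - 326 = ((-24 - 32) + 12) - 326 = (-56 + 12) - 326 = -44 - 326 = -370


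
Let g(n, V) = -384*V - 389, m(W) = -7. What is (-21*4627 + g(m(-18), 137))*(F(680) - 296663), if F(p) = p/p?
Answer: 44547952568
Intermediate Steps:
F(p) = 1
g(n, V) = -389 - 384*V
(-21*4627 + g(m(-18), 137))*(F(680) - 296663) = (-21*4627 + (-389 - 384*137))*(1 - 296663) = (-97167 + (-389 - 52608))*(-296662) = (-97167 - 52997)*(-296662) = -150164*(-296662) = 44547952568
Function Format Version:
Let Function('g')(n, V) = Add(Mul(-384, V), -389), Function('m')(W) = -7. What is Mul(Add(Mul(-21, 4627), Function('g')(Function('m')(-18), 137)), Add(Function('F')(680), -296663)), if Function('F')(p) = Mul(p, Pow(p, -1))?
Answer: 44547952568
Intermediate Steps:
Function('F')(p) = 1
Function('g')(n, V) = Add(-389, Mul(-384, V))
Mul(Add(Mul(-21, 4627), Function('g')(Function('m')(-18), 137)), Add(Function('F')(680), -296663)) = Mul(Add(Mul(-21, 4627), Add(-389, Mul(-384, 137))), Add(1, -296663)) = Mul(Add(-97167, Add(-389, -52608)), -296662) = Mul(Add(-97167, -52997), -296662) = Mul(-150164, -296662) = 44547952568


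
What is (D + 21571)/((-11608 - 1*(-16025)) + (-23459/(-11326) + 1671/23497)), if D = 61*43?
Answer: 6438677170268/1176053198043 ≈ 5.4748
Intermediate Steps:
D = 2623
(D + 21571)/((-11608 - 1*(-16025)) + (-23459/(-11326) + 1671/23497)) = (2623 + 21571)/((-11608 - 1*(-16025)) + (-23459/(-11326) + 1671/23497)) = 24194/((-11608 + 16025) + (-23459*(-1/11326) + 1671*(1/23497))) = 24194/(4417 + (23459/11326 + 1671/23497)) = 24194/(4417 + 570141869/266127022) = 24194/(1176053198043/266127022) = 24194*(266127022/1176053198043) = 6438677170268/1176053198043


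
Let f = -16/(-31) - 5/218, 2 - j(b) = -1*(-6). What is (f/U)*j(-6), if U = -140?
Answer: 3333/236530 ≈ 0.014091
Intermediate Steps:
j(b) = -4 (j(b) = 2 - (-1)*(-6) = 2 - 1*6 = 2 - 6 = -4)
f = 3333/6758 (f = -16*(-1/31) - 5*1/218 = 16/31 - 5/218 = 3333/6758 ≈ 0.49319)
(f/U)*j(-6) = ((3333/6758)/(-140))*(-4) = ((3333/6758)*(-1/140))*(-4) = -3333/946120*(-4) = 3333/236530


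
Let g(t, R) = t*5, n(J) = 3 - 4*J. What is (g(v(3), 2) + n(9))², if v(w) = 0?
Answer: 1089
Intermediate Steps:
g(t, R) = 5*t
(g(v(3), 2) + n(9))² = (5*0 + (3 - 4*9))² = (0 + (3 - 36))² = (0 - 33)² = (-33)² = 1089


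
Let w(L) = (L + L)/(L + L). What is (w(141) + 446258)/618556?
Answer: 446259/618556 ≈ 0.72145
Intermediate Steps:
w(L) = 1 (w(L) = (2*L)/((2*L)) = (2*L)*(1/(2*L)) = 1)
(w(141) + 446258)/618556 = (1 + 446258)/618556 = 446259*(1/618556) = 446259/618556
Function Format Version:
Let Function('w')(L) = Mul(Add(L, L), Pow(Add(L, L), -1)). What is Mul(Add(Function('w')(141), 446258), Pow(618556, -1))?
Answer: Rational(446259, 618556) ≈ 0.72145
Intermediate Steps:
Function('w')(L) = 1 (Function('w')(L) = Mul(Mul(2, L), Pow(Mul(2, L), -1)) = Mul(Mul(2, L), Mul(Rational(1, 2), Pow(L, -1))) = 1)
Mul(Add(Function('w')(141), 446258), Pow(618556, -1)) = Mul(Add(1, 446258), Pow(618556, -1)) = Mul(446259, Rational(1, 618556)) = Rational(446259, 618556)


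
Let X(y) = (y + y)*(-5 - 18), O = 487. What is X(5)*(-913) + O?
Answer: 210477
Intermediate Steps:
X(y) = -46*y (X(y) = (2*y)*(-23) = -46*y)
X(5)*(-913) + O = -46*5*(-913) + 487 = -230*(-913) + 487 = 209990 + 487 = 210477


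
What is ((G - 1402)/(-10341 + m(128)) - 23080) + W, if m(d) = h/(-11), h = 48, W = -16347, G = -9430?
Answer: -4486634021/113799 ≈ -39426.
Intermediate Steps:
m(d) = -48/11 (m(d) = 48/(-11) = 48*(-1/11) = -48/11)
((G - 1402)/(-10341 + m(128)) - 23080) + W = ((-9430 - 1402)/(-10341 - 48/11) - 23080) - 16347 = (-10832/(-113799/11) - 23080) - 16347 = (-10832*(-11/113799) - 23080) - 16347 = (119152/113799 - 23080) - 16347 = -2626361768/113799 - 16347 = -4486634021/113799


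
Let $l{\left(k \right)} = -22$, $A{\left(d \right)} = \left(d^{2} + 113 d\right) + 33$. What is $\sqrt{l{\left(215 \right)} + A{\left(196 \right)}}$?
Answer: $5 \sqrt{2423} \approx 246.12$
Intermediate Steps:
$A{\left(d \right)} = 33 + d^{2} + 113 d$
$\sqrt{l{\left(215 \right)} + A{\left(196 \right)}} = \sqrt{-22 + \left(33 + 196^{2} + 113 \cdot 196\right)} = \sqrt{-22 + \left(33 + 38416 + 22148\right)} = \sqrt{-22 + 60597} = \sqrt{60575} = 5 \sqrt{2423}$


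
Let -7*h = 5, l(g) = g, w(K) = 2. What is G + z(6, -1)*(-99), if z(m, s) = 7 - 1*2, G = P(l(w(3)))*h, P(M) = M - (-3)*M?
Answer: -3505/7 ≈ -500.71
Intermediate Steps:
h = -5/7 (h = -1/7*5 = -5/7 ≈ -0.71429)
P(M) = 4*M (P(M) = M + 3*M = 4*M)
G = -40/7 (G = (4*2)*(-5/7) = 8*(-5/7) = -40/7 ≈ -5.7143)
z(m, s) = 5 (z(m, s) = 7 - 2 = 5)
G + z(6, -1)*(-99) = -40/7 + 5*(-99) = -40/7 - 495 = -3505/7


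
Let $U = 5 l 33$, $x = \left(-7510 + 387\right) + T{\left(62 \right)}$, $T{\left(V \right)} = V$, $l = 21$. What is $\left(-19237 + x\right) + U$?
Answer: $-22833$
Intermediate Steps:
$x = -7061$ ($x = \left(-7510 + 387\right) + 62 = -7123 + 62 = -7061$)
$U = 3465$ ($U = 5 \cdot 21 \cdot 33 = 105 \cdot 33 = 3465$)
$\left(-19237 + x\right) + U = \left(-19237 - 7061\right) + 3465 = -26298 + 3465 = -22833$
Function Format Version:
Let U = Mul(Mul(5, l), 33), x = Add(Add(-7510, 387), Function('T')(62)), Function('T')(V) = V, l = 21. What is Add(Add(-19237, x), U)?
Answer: -22833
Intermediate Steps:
x = -7061 (x = Add(Add(-7510, 387), 62) = Add(-7123, 62) = -7061)
U = 3465 (U = Mul(Mul(5, 21), 33) = Mul(105, 33) = 3465)
Add(Add(-19237, x), U) = Add(Add(-19237, -7061), 3465) = Add(-26298, 3465) = -22833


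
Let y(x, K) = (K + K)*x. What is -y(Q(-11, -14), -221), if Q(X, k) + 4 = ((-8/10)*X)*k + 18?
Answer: -241332/5 ≈ -48266.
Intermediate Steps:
Q(X, k) = 14 - 4*X*k/5 (Q(X, k) = -4 + (((-8/10)*X)*k + 18) = -4 + (((-8*⅒)*X)*k + 18) = -4 + ((-4*X/5)*k + 18) = -4 + (-4*X*k/5 + 18) = -4 + (18 - 4*X*k/5) = 14 - 4*X*k/5)
y(x, K) = 2*K*x (y(x, K) = (2*K)*x = 2*K*x)
-y(Q(-11, -14), -221) = -2*(-221)*(14 - ⅘*(-11)*(-14)) = -2*(-221)*(14 - 616/5) = -2*(-221)*(-546)/5 = -1*241332/5 = -241332/5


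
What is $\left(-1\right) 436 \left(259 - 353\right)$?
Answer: $40984$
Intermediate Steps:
$\left(-1\right) 436 \left(259 - 353\right) = \left(-436\right) \left(-94\right) = 40984$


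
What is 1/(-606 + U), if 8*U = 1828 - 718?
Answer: -4/1869 ≈ -0.0021402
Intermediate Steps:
U = 555/4 (U = (1828 - 718)/8 = (⅛)*1110 = 555/4 ≈ 138.75)
1/(-606 + U) = 1/(-606 + 555/4) = 1/(-1869/4) = -4/1869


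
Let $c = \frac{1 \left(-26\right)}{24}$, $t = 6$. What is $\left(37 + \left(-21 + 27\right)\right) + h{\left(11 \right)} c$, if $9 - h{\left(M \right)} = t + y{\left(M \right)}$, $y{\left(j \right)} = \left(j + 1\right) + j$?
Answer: $\frac{194}{3} \approx 64.667$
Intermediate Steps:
$y{\left(j \right)} = 1 + 2 j$ ($y{\left(j \right)} = \left(1 + j\right) + j = 1 + 2 j$)
$c = - \frac{13}{12}$ ($c = \left(-26\right) \frac{1}{24} = - \frac{13}{12} \approx -1.0833$)
$h{\left(M \right)} = 2 - 2 M$ ($h{\left(M \right)} = 9 - \left(6 + \left(1 + 2 M\right)\right) = 9 - \left(7 + 2 M\right) = 2 - 2 M$)
$\left(37 + \left(-21 + 27\right)\right) + h{\left(11 \right)} c = \left(37 + \left(-21 + 27\right)\right) + \left(2 - 22\right) \left(- \frac{13}{12}\right) = \left(37 + 6\right) + \left(2 - 22\right) \left(- \frac{13}{12}\right) = 43 - - \frac{65}{3} = 43 + \frac{65}{3} = \frac{194}{3}$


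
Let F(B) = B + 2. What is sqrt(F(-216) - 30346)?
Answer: 4*I*sqrt(1910) ≈ 174.81*I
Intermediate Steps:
F(B) = 2 + B
sqrt(F(-216) - 30346) = sqrt((2 - 216) - 30346) = sqrt(-214 - 30346) = sqrt(-30560) = 4*I*sqrt(1910)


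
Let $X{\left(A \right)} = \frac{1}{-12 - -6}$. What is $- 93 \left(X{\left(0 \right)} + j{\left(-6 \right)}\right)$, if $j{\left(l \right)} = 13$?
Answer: $- \frac{2387}{2} \approx -1193.5$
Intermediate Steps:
$X{\left(A \right)} = - \frac{1}{6}$ ($X{\left(A \right)} = \frac{1}{-12 + 6} = \frac{1}{-6} = - \frac{1}{6}$)
$- 93 \left(X{\left(0 \right)} + j{\left(-6 \right)}\right) = - 93 \left(- \frac{1}{6} + 13\right) = \left(-93\right) \frac{77}{6} = - \frac{2387}{2}$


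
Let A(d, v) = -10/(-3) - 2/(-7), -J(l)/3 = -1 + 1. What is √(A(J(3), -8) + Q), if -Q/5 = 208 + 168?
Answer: 2*I*√206871/21 ≈ 43.317*I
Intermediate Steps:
Q = -1880 (Q = -5*(208 + 168) = -5*376 = -1880)
J(l) = 0 (J(l) = -3*(-1 + 1) = -3*0 = 0)
A(d, v) = 76/21 (A(d, v) = -10*(-⅓) - 2*(-⅐) = 10/3 + 2/7 = 76/21)
√(A(J(3), -8) + Q) = √(76/21 - 1880) = √(-39404/21) = 2*I*√206871/21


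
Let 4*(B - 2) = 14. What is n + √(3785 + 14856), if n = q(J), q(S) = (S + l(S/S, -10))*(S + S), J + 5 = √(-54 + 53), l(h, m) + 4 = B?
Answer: 33 + √18641 - 17*I ≈ 169.53 - 17.0*I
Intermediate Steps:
B = 11/2 (B = 2 + (¼)*14 = 2 + 7/2 = 11/2 ≈ 5.5000)
l(h, m) = 3/2 (l(h, m) = -4 + 11/2 = 3/2)
J = -5 + I (J = -5 + √(-54 + 53) = -5 + √(-1) = -5 + I ≈ -5.0 + 1.0*I)
q(S) = 2*S*(3/2 + S) (q(S) = (S + 3/2)*(S + S) = (3/2 + S)*(2*S) = 2*S*(3/2 + S))
n = (-7 + 2*I)*(-5 + I) (n = (-5 + I)*(3 + 2*(-5 + I)) = (-5 + I)*(3 + (-10 + 2*I)) = (-5 + I)*(-7 + 2*I) = (-7 + 2*I)*(-5 + I) ≈ 33.0 - 17.0*I)
n + √(3785 + 14856) = (33 - 17*I) + √(3785 + 14856) = (33 - 17*I) + √18641 = 33 + √18641 - 17*I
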